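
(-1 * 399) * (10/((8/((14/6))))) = -4655/4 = -1163.75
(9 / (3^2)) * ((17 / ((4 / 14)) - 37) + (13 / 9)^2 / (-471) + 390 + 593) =76721323 / 76302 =1005.50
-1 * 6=-6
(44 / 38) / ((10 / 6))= 66 / 95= 0.69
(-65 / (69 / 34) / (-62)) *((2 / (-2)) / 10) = -221 / 4278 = -0.05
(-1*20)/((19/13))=-260/19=-13.68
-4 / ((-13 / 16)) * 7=448 / 13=34.46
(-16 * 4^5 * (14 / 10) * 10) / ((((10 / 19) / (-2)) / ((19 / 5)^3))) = 29892509696 / 625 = 47828015.51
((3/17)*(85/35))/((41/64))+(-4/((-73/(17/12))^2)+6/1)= 6.67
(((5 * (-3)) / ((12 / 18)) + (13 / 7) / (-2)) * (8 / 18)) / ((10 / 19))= -6232 / 315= -19.78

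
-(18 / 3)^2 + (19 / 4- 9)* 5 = -229 / 4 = -57.25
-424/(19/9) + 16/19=-200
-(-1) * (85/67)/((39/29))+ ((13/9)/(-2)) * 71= -789143/15678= -50.33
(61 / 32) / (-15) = -61 / 480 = -0.13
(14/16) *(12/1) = 21/2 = 10.50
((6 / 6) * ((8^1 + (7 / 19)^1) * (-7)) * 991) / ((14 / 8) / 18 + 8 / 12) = -79414776 / 1045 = -75995.00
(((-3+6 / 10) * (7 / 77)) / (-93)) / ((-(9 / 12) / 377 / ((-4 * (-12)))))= -96512 / 1705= -56.61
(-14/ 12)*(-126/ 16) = 147/ 16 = 9.19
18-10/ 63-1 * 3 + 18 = 2069/ 63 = 32.84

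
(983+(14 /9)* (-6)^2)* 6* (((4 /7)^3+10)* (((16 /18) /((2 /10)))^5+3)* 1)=744764658262204 /6751269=110314765.75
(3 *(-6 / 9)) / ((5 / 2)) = -4 / 5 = -0.80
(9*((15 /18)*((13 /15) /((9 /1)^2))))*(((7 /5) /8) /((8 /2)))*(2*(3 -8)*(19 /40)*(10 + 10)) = -1729 /5184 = -0.33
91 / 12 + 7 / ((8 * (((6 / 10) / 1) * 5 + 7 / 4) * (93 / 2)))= 53627 / 7068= 7.59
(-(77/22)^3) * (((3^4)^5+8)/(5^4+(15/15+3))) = -1195967052287/5032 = -237672307.69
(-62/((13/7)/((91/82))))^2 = 2307361/1681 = 1372.61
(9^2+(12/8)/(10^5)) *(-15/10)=-48600009/400000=-121.50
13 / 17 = 0.76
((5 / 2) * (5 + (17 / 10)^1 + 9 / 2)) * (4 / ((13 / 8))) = 896 / 13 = 68.92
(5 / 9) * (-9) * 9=-45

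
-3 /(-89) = 3 /89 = 0.03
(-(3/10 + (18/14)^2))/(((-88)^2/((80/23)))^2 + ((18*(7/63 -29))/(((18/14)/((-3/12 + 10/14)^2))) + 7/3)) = -43065/109296825043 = -0.00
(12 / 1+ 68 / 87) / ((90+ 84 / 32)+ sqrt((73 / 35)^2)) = 0.13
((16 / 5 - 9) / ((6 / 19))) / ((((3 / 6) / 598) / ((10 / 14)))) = -329498 / 21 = -15690.38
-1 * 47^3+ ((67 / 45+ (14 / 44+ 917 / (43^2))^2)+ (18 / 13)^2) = -1306456505284313363 / 12583991096820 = -103818.93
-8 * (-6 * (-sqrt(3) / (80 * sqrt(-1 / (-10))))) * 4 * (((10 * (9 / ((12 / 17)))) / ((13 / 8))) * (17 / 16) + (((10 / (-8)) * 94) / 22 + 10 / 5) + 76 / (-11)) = -11406 * sqrt(30) / 65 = -961.13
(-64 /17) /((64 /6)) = -6 /17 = -0.35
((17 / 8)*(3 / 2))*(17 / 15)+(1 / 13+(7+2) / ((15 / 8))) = 8829 / 1040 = 8.49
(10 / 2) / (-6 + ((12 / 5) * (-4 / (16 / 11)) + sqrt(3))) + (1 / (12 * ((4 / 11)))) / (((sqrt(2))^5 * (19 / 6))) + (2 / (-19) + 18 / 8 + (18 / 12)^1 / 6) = -125 * sqrt(3) / 3894 + 11 * sqrt(2) / 1216 + 24542 / 12331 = 1.95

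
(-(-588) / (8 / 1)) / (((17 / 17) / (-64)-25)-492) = -672 / 4727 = -0.14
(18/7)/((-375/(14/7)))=-12/875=-0.01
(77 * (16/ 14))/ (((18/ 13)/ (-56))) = -32032/ 9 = -3559.11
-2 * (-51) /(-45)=-34 /15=-2.27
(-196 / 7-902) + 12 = -918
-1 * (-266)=266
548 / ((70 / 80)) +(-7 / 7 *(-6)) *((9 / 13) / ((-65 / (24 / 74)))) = 626.26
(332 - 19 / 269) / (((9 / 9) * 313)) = 89289 / 84197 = 1.06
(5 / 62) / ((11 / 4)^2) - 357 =-1339067 / 3751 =-356.99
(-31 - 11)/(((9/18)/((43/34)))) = -1806/17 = -106.24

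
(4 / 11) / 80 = 1 / 220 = 0.00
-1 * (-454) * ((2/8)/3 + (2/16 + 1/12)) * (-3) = -397.25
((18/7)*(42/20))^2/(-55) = -729/1375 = -0.53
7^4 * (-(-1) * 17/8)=40817/8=5102.12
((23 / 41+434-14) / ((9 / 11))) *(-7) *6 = -2655422 / 123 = -21588.80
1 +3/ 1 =4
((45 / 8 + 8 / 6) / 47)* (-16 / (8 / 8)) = -334 / 141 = -2.37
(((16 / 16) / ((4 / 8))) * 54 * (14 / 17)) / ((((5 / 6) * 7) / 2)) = 30.49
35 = 35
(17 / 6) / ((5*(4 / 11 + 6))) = 187 / 2100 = 0.09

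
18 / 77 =0.23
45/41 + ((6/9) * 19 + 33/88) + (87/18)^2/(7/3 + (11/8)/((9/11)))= 5675945/284376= 19.96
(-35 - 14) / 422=-49 / 422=-0.12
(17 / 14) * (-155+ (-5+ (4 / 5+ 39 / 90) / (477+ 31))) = -41452171 / 213360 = -194.28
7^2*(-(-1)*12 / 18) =98 / 3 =32.67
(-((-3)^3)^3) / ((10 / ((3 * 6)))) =177147 / 5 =35429.40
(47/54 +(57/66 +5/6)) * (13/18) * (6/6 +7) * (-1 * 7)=-277550/2673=-103.83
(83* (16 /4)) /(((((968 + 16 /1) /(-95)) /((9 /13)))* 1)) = -23655 /1066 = -22.19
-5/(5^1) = -1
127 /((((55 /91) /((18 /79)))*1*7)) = 29718 /4345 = 6.84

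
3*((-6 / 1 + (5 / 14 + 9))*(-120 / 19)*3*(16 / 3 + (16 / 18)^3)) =-4136000 / 3591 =-1151.77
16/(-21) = -16/21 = -0.76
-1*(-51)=51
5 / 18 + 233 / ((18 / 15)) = 1750 / 9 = 194.44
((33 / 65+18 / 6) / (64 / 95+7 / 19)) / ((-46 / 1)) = -0.07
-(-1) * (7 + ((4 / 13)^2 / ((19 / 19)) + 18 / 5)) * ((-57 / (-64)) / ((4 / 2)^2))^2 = 29361213 / 55377920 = 0.53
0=0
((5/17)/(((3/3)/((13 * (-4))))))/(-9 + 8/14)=1820/1003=1.81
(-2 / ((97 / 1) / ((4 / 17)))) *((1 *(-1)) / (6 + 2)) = 1 / 1649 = 0.00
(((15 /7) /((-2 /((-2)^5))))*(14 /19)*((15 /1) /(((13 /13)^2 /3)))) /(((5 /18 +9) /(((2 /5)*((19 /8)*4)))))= 77760 /167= 465.63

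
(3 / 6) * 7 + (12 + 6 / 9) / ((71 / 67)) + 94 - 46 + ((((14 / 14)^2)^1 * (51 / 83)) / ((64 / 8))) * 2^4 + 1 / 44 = 50332229 / 777876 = 64.70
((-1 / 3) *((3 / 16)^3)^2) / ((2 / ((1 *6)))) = -729 / 16777216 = -0.00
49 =49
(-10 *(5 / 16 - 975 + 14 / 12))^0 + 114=115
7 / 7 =1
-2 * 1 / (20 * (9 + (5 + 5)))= -1 / 190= -0.01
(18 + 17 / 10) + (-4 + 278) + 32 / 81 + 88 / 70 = 1674647 / 5670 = 295.35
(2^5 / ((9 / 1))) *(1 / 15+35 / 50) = 368 / 135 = 2.73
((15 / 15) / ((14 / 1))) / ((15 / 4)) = 0.02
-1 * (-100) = 100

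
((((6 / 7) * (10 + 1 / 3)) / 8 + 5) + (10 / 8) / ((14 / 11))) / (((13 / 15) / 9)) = 53595 / 728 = 73.62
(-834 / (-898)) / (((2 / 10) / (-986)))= -2055810 / 449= -4578.64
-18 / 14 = -9 / 7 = -1.29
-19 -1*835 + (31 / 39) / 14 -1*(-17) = -456971 / 546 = -836.94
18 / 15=6 / 5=1.20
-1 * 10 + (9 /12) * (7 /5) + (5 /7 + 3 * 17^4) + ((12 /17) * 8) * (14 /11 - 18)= 6557050769 /26180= 250460.30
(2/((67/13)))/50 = 13/1675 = 0.01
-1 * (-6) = 6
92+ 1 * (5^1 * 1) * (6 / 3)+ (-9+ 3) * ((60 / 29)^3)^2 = -219264021258 / 594823321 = -368.62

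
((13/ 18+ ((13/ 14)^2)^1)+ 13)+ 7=38075/ 1764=21.58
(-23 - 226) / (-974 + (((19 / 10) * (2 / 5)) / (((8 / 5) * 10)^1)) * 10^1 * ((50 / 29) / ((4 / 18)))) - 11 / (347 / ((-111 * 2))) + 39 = 3616225671 / 78114211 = 46.29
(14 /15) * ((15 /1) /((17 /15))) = 210 /17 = 12.35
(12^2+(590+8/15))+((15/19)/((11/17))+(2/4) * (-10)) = 2290912/3135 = 730.75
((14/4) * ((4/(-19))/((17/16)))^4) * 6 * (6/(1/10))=21139292160/10884540241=1.94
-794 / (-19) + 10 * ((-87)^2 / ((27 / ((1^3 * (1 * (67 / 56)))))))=5419661 / 1596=3395.78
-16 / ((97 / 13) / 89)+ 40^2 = 136688 / 97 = 1409.15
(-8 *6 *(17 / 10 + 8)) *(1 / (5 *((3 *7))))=-776 / 175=-4.43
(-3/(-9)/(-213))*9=-1/71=-0.01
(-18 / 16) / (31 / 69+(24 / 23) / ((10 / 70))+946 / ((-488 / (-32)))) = -0.02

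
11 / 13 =0.85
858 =858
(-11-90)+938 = 837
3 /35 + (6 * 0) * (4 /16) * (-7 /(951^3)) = 3 /35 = 0.09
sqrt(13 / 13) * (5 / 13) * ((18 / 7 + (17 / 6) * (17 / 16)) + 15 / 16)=1685 / 672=2.51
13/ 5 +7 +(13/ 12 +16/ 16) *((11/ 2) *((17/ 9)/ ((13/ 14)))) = 231017/ 7020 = 32.91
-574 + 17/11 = -6297/11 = -572.45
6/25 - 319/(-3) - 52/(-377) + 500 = 1319597/2175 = 606.71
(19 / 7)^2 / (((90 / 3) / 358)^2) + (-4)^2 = 1065.14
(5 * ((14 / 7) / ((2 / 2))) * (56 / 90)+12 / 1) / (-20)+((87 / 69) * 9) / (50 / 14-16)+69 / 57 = -12067 / 19665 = -0.61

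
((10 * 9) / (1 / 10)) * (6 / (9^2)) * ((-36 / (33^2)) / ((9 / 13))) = -10400 / 3267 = -3.18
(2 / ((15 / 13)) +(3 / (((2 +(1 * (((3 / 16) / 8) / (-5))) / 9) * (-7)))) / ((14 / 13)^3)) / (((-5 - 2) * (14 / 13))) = -1403517791 / 6774817665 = -0.21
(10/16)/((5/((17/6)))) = 17/48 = 0.35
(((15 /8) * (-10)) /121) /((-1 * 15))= 5 /484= 0.01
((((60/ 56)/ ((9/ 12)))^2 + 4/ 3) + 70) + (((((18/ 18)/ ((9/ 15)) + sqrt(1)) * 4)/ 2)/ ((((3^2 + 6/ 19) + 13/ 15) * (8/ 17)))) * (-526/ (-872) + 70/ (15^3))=309968831503/ 4184887140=74.07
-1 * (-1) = 1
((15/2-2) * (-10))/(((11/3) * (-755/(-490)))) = -1470/151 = -9.74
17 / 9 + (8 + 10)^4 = 944801 / 9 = 104977.89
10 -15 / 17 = 155 / 17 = 9.12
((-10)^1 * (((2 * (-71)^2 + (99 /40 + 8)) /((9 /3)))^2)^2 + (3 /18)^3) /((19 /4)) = -269657249667796.95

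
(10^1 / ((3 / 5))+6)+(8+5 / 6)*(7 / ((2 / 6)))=1249 / 6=208.17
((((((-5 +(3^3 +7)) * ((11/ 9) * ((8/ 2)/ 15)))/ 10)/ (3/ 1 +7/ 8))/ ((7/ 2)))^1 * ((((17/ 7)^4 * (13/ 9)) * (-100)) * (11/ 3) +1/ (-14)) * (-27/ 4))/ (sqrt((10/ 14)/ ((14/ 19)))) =3047993782636 * sqrt(190)/ 4772887875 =8802.57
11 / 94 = 0.12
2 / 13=0.15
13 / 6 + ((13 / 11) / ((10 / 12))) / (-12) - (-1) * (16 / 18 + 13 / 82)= 125663 / 40590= 3.10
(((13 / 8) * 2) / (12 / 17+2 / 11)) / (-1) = -3.66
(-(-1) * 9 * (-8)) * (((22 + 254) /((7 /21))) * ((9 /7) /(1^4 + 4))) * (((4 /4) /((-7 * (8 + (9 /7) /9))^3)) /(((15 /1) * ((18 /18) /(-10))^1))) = -13248 /240065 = -0.06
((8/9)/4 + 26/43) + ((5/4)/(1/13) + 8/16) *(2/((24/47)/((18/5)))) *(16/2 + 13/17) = 544959961/263160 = 2070.83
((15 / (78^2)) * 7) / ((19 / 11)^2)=4235 / 732108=0.01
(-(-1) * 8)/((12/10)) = 20/3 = 6.67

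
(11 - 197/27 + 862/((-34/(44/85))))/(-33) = 367528/1287495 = 0.29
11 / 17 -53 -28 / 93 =-83246 / 1581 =-52.65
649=649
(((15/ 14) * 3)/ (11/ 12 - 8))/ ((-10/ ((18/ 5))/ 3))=0.49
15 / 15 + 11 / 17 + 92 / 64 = 839 / 272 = 3.08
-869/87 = -9.99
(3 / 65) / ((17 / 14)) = 42 / 1105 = 0.04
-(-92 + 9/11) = 1003/11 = 91.18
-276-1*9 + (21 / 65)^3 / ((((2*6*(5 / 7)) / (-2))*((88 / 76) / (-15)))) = -3442565787 / 12083500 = -284.90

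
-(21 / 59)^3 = -9261 / 205379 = -0.05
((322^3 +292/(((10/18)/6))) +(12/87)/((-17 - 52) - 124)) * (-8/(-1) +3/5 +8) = 77555399511748/139925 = 554264066.55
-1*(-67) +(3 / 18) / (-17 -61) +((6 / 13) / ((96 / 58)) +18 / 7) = 457645 / 6552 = 69.85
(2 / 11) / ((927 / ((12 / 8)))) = 1 / 3399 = 0.00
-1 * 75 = -75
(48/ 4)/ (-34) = -6/ 17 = -0.35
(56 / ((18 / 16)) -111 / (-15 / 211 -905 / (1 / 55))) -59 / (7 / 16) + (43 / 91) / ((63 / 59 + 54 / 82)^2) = -84.92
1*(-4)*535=-2140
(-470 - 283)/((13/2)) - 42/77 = -16644/143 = -116.39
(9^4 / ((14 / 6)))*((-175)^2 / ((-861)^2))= 1366875 / 11767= 116.16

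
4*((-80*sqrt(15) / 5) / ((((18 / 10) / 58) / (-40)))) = 319478.09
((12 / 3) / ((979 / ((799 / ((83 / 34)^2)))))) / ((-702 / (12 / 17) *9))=-434656 / 7101780543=-0.00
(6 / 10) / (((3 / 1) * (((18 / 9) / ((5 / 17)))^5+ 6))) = 625 / 45454174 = 0.00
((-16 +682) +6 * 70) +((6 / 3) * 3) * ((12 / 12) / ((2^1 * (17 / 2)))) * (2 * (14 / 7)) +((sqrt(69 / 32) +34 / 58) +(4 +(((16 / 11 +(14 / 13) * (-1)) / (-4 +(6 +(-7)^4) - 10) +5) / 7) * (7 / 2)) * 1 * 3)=sqrt(138) / 8 +373678992473 / 337408214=1108.97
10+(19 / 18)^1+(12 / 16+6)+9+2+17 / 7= 7871 / 252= 31.23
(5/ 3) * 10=50/ 3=16.67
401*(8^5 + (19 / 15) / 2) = 394206659 / 30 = 13140221.97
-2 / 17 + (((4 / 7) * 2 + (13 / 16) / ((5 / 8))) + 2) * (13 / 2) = 68451 / 2380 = 28.76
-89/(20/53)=-4717/20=-235.85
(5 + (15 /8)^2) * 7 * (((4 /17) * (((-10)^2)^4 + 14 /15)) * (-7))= -4005750037387 /408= -9818014797.52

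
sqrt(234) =3 * sqrt(26) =15.30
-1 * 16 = -16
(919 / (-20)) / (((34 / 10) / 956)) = -219641 / 17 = -12920.06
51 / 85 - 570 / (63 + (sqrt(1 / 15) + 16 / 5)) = -6582108 / 821695 + 1425 * sqrt(15) / 164339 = -7.98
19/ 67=0.28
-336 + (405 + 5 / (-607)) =41878 / 607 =68.99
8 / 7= 1.14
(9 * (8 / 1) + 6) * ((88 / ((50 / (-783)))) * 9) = -24185304 / 25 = -967412.16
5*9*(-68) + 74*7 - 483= -3025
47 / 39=1.21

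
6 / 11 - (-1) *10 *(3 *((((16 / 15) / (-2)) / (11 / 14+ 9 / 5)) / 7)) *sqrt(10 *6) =-6.30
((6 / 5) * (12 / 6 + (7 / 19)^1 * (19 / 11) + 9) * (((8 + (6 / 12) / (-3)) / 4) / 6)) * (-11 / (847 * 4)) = -188 / 12705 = -0.01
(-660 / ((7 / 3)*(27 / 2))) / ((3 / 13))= -5720 / 63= -90.79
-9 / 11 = -0.82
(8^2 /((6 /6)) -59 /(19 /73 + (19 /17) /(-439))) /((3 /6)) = -23156901 /70205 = -329.85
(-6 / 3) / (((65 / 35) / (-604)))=8456 / 13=650.46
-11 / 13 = -0.85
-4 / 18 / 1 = -2 / 9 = -0.22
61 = 61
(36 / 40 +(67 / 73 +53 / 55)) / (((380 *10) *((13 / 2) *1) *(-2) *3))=-1489 / 79336400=-0.00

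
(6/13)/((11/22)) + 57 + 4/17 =12853/221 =58.16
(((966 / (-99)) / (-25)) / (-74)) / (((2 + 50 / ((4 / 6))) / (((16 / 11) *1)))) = -368 / 3693525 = -0.00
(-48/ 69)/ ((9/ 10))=-160/ 207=-0.77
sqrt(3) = 1.73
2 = 2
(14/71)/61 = 14/4331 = 0.00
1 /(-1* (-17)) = 1 /17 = 0.06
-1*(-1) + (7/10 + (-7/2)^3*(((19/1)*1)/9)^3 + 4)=-11596973/29160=-397.70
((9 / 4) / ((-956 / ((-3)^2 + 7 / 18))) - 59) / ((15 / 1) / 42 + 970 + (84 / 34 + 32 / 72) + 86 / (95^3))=-0.06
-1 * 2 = -2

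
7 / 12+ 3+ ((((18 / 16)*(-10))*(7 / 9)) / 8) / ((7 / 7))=239 / 96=2.49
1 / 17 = 0.06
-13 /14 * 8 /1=-7.43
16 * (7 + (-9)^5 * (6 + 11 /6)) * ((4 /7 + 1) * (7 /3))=-81407656 /3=-27135885.33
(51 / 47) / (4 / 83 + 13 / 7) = 9877 / 17343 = 0.57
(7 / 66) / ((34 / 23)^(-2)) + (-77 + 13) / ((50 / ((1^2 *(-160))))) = 17896198 / 87285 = 205.03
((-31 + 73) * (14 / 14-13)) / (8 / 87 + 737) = -6264 / 9161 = -0.68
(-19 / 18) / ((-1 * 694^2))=19 / 8669448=0.00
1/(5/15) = 3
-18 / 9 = -2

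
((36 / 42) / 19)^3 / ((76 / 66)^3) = 970299 / 16136737183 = 0.00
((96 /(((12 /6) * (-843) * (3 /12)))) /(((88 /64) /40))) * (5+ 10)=-307200 /3091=-99.39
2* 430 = 860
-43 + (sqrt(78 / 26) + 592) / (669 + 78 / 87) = -818193 / 19427 + 29 * sqrt(3) / 19427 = -42.11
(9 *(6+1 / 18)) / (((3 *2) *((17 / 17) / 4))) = 109 / 3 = 36.33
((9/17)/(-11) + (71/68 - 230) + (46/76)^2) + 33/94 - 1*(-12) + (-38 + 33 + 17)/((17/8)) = -1336646511/6345658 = -210.64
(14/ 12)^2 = 49/ 36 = 1.36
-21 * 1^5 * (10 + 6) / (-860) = 84 / 215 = 0.39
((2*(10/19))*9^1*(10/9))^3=1166.35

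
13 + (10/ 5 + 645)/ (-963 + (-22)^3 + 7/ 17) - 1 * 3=1962801/ 197380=9.94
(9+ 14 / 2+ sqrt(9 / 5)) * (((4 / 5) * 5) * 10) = 24 * sqrt(5)+ 640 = 693.67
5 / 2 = 2.50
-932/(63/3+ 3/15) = -2330/53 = -43.96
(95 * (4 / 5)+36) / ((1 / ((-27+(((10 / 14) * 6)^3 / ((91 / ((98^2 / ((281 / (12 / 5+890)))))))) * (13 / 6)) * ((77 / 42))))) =3296752536 / 281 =11732215.43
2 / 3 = 0.67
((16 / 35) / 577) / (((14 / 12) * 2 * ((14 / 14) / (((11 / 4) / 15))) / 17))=748 / 706825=0.00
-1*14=-14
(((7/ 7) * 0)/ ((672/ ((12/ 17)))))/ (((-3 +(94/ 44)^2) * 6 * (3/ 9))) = 0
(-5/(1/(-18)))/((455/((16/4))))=72/91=0.79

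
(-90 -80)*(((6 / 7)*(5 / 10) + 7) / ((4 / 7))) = -2210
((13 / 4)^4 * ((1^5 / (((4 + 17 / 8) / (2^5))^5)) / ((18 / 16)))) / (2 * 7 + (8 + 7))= 981348487528448 / 73726039989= 13310.74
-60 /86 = -30 /43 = -0.70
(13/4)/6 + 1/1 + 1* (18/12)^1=73/24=3.04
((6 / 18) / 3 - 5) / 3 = -1.63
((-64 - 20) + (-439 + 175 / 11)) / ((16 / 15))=-41835 / 88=-475.40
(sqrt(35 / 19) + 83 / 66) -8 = -445 / 66 + sqrt(665) / 19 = -5.39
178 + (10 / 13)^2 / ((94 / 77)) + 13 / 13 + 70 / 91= 180.25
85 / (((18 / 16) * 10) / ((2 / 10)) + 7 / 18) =1.50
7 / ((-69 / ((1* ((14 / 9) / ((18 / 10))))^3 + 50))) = -5.14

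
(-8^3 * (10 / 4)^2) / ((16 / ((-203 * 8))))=324800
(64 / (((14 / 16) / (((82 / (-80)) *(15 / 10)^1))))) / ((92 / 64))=-62976 / 805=-78.23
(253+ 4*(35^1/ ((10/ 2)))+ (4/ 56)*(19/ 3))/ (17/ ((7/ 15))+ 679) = 11821/ 30048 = 0.39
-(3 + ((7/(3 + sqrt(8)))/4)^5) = -56525013/1024 + 19983523* sqrt(2)/512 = -3.00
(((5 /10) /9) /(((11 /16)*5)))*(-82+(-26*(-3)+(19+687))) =11.35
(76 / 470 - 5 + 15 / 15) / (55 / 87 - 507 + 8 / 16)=156948 / 20684935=0.01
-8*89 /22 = -356 /11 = -32.36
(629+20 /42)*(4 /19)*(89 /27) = 4705964 /10773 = 436.83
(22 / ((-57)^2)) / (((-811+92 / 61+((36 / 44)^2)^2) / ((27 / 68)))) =-29472333 / 8868673430732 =-0.00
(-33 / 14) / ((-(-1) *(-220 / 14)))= 3 / 20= 0.15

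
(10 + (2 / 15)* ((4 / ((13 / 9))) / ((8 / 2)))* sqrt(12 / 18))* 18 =36* sqrt(6) / 65 + 180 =181.36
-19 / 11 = -1.73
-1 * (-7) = 7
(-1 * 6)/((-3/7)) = 14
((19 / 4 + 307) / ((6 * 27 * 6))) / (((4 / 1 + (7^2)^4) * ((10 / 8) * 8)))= 1247 / 224135618400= 0.00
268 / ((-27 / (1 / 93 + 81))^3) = -114607131213472 / 15832158831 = -7238.88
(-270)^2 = 72900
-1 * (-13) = 13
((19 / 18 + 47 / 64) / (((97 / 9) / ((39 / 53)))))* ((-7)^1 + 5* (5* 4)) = 3739437 / 329024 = 11.37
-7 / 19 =-0.37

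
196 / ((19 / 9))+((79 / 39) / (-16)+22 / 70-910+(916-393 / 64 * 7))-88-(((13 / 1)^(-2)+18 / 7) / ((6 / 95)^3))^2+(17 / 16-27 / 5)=-81150322361690319613 / 775372885560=-104659737.11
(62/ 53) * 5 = 310/ 53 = 5.85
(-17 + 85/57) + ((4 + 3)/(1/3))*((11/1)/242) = -18251/1254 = -14.55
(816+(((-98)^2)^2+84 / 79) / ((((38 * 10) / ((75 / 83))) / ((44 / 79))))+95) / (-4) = -30767.78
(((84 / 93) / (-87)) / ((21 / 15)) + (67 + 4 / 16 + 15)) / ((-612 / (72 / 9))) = -887233 / 825282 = -1.08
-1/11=-0.09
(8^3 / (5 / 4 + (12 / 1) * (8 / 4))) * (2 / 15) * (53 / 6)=108544 / 4545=23.88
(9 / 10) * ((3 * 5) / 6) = 9 / 4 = 2.25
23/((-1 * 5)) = -23/5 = -4.60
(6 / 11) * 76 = 456 / 11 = 41.45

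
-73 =-73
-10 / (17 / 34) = -20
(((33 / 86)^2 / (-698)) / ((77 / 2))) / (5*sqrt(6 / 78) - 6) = 495*sqrt(13) / 8004313604 + 3861 / 4002156802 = 0.00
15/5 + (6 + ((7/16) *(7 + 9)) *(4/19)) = 199/19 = 10.47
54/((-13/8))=-432/13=-33.23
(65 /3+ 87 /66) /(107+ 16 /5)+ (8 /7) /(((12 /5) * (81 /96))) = 5312605 /6873174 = 0.77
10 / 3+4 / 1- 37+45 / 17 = -1378 / 51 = -27.02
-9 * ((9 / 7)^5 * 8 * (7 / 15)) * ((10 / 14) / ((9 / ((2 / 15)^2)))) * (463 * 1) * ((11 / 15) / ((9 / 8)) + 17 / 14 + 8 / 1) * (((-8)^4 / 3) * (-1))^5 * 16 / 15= 2548177443388158562550153216 / 661775625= 3850515714277265141.87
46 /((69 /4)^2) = 32 /207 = 0.15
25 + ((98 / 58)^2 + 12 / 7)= 174074 / 5887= 29.57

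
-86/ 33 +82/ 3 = 272/ 11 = 24.73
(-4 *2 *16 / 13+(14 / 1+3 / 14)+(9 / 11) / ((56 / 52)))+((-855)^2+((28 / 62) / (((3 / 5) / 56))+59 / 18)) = 408348100513 / 558558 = 731075.56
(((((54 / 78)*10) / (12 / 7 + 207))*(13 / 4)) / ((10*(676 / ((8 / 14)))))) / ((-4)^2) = 3 / 5267392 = 0.00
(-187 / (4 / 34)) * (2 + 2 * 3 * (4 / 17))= -5423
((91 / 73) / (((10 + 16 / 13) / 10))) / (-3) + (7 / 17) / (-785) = -79047584 / 213346515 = -0.37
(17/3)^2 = 289/9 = 32.11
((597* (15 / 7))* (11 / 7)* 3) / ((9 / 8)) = 262680 / 49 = 5360.82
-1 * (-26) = 26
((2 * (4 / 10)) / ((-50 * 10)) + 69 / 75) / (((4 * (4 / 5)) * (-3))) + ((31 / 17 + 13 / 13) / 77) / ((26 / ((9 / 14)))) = -33863153 / 357357000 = -0.09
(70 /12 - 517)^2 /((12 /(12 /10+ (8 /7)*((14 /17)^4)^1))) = 3389374335947 /90202680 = 37575.10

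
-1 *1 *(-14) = 14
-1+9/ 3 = 2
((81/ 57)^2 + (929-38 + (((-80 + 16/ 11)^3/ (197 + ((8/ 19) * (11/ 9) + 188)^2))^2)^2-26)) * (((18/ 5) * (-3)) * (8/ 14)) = -2023579324442535170138647385757654598955334847155930954480/ 9454747139320750169825406550359844355602980248867647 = -214027.86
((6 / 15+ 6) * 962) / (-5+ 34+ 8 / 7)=215488 / 1055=204.25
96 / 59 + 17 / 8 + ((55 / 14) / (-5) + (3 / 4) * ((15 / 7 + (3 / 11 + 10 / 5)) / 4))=137901 / 36344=3.79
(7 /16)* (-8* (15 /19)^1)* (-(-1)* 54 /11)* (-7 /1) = 19845 /209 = 94.95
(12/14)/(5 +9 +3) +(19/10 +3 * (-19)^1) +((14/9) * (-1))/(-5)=-586249/10710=-54.74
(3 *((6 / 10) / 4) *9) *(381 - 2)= 30699 / 20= 1534.95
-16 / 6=-2.67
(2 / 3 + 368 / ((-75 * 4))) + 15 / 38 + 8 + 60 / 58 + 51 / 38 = 140661 / 13775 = 10.21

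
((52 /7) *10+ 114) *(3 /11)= 3954 /77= 51.35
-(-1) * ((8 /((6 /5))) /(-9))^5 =-3200000 /14348907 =-0.22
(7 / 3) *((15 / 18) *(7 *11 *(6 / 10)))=539 / 6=89.83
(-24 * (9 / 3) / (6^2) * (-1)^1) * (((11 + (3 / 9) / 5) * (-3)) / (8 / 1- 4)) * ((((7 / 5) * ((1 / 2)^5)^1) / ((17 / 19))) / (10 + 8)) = -11039 / 244800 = -0.05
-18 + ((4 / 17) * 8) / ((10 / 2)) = -1498 / 85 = -17.62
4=4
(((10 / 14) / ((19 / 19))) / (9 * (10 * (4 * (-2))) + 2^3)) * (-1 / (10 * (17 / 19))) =19 / 169456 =0.00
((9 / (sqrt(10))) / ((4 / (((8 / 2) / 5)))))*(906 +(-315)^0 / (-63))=57077*sqrt(10) / 350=515.70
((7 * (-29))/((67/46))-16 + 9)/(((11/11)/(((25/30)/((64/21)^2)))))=-7208145/548864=-13.13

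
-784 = -784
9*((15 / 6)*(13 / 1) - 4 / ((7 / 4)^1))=3807 / 14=271.93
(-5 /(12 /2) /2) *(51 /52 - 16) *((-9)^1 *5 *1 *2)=-58575 /104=-563.22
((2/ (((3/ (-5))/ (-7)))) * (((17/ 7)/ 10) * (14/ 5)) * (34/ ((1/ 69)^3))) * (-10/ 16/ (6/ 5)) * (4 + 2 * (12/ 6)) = -738415230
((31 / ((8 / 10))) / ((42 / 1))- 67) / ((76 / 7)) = -11101 / 1824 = -6.09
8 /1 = 8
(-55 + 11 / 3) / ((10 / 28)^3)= -422576 / 375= -1126.87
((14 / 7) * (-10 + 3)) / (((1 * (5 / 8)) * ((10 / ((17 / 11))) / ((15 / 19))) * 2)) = -1428 / 1045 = -1.37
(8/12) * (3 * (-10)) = -20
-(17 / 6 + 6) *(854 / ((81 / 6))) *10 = -452620 / 81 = -5587.90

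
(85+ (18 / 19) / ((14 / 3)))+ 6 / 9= 34262 / 399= 85.87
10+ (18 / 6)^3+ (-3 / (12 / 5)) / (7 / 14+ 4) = 661 / 18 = 36.72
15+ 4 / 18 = 137 / 9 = 15.22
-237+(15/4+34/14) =-6463/28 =-230.82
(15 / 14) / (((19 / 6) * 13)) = 45 / 1729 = 0.03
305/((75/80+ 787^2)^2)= 78080/98206494586561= 0.00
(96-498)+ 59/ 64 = -25669/ 64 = -401.08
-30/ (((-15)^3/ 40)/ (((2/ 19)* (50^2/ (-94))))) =-8000/ 8037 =-1.00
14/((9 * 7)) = 2/9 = 0.22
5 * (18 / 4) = 45 / 2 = 22.50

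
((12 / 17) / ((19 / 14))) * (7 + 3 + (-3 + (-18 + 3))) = -1344 / 323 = -4.16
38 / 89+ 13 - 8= 483 / 89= 5.43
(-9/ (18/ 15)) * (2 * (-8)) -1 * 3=117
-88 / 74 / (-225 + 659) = -22 / 8029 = -0.00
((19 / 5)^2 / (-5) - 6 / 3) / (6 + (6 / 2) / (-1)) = -611 / 375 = -1.63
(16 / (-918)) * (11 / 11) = -8 / 459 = -0.02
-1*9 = -9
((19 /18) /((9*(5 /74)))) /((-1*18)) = -703 /7290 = -0.10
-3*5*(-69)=1035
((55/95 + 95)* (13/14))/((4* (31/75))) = 221325/4123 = 53.68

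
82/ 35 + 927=32527/ 35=929.34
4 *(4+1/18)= 146/9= 16.22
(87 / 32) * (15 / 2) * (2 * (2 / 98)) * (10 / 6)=2175 / 1568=1.39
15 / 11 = 1.36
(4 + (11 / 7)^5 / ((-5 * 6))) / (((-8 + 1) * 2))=-1855789 / 7058940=-0.26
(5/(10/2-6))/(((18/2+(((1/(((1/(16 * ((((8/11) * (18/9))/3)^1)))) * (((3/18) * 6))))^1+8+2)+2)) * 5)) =-33/949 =-0.03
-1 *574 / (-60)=287 / 30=9.57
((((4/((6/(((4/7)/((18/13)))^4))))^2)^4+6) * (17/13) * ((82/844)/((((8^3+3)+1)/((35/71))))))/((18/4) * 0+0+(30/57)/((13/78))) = 988496768829547431805698891398941251968774809801199550049120541393/4286320923806555491720271682044612335220601180591950827271715963025488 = 0.00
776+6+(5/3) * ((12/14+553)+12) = 36227/21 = 1725.10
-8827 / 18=-490.39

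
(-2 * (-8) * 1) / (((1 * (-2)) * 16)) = -1 / 2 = -0.50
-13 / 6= -2.17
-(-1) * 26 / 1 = 26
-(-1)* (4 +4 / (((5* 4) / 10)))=6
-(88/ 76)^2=-1.34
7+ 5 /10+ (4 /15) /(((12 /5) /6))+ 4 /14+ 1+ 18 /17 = 7505 /714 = 10.51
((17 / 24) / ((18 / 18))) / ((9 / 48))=34 / 9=3.78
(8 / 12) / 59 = 2 / 177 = 0.01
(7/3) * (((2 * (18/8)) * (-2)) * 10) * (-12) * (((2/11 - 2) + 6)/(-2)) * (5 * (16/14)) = -331200/11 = -30109.09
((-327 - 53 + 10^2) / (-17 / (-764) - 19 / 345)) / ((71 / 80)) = 5904192000 / 614221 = 9612.49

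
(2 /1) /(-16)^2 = 1 /128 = 0.01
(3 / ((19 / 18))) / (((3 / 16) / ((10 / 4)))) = 720 / 19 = 37.89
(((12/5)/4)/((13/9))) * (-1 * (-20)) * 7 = 756/13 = 58.15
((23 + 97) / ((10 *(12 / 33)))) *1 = 33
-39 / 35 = -1.11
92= 92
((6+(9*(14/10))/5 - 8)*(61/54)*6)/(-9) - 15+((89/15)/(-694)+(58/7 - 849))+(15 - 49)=-8756456299/9837450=-890.11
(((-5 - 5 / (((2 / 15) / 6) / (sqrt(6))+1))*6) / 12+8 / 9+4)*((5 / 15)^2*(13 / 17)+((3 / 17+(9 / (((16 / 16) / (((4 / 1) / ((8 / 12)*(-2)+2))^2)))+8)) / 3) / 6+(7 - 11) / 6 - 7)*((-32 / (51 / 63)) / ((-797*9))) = -1511797672 / 226663564977+1552600*sqrt(6) / 2798315617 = -0.01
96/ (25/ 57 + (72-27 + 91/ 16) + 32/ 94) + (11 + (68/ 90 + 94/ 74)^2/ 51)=4037789995390994/ 311900570241975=12.95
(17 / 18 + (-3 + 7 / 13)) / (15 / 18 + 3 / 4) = -710 / 741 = -0.96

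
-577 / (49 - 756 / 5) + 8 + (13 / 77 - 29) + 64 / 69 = -5529889 / 387849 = -14.26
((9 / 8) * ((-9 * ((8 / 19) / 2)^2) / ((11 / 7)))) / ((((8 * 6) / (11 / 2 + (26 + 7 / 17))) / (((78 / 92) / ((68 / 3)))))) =-23992605 / 3378590336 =-0.01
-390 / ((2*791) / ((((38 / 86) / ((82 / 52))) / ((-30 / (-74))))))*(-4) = 0.68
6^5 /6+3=1299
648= 648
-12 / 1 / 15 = -4 / 5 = -0.80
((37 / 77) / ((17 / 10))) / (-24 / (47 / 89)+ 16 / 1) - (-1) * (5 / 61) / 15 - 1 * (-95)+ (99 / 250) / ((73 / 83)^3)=770429639580214081 / 8060749483363500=95.58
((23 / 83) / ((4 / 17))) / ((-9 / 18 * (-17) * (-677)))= -23 / 112382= -0.00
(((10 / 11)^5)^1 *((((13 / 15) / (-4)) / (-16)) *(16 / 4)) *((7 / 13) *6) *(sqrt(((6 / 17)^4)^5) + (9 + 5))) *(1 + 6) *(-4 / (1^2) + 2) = -6914873892753190000 / 324677833661211899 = -21.30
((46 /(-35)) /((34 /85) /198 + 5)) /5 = -2277 /43330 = -0.05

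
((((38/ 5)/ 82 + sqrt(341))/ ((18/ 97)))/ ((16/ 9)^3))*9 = 1343547/ 1679360 + 70713*sqrt(341)/ 8192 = 160.20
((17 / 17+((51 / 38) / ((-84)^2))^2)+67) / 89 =543188717857 / 710938174464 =0.76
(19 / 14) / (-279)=-19 / 3906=-0.00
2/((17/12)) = 24/17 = 1.41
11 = 11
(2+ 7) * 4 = 36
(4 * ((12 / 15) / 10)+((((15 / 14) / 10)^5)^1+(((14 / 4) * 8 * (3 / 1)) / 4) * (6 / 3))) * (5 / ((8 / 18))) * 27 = 4424683826817 / 344207360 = 12854.70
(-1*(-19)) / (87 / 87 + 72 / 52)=247 / 31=7.97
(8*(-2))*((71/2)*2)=-1136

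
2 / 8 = 1 / 4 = 0.25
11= 11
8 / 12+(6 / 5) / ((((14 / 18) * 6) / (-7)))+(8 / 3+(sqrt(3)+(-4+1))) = -22 / 15+sqrt(3) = 0.27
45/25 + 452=2269/5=453.80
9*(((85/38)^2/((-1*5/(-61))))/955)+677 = 186877969/275804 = 677.58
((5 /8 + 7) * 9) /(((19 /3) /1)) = 1647 /152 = 10.84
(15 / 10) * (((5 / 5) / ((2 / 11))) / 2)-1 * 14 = -79 / 8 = -9.88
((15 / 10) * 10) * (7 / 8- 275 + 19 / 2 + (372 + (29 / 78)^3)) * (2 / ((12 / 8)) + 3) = 127448525 / 18252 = 6982.72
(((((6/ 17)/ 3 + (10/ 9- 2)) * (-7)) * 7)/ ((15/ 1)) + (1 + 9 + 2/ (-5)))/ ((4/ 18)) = 13907/ 255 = 54.54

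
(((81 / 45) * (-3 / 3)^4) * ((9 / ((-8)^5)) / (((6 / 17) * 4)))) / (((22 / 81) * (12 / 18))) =-111537 / 57671680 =-0.00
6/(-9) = -2/3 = -0.67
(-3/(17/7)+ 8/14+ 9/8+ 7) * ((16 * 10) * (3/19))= 426180/2261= 188.49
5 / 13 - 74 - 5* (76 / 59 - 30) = 53647 / 767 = 69.94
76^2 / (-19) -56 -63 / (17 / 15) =-7065 / 17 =-415.59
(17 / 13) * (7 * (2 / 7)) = 34 / 13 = 2.62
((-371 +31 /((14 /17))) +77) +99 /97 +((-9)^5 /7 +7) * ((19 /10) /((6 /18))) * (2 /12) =-1602921 /194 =-8262.48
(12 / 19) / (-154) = -6 / 1463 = -0.00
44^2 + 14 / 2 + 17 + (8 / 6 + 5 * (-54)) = 5074 / 3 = 1691.33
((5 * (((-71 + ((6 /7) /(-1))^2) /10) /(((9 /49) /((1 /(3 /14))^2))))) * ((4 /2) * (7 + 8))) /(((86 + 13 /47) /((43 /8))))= -340956847 /43794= -7785.47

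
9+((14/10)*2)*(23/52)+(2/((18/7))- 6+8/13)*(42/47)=112211/18330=6.12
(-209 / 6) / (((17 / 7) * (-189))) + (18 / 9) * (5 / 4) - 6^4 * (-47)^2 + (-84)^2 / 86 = -169508029727 / 59211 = -2862779.38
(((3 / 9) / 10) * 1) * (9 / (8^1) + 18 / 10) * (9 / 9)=39 / 400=0.10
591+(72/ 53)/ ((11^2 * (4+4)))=3790092/ 6413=591.00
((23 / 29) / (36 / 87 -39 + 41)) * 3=69 / 70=0.99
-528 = -528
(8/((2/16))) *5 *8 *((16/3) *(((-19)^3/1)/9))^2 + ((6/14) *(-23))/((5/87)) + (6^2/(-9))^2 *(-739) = 1079119293960053/25515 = 42293525140.51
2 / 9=0.22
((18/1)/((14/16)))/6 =24/7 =3.43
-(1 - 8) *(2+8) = 70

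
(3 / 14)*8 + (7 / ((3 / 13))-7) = 526 / 21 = 25.05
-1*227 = -227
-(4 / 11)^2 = -16 / 121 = -0.13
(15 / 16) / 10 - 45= -1437 / 32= -44.91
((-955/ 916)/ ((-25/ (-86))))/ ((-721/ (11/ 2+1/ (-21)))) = 8213/ 302820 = 0.03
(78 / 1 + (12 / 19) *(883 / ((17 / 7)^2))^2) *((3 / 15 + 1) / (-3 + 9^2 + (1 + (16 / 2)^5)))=9035271036 / 17374957151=0.52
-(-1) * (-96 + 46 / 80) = -3817 / 40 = -95.42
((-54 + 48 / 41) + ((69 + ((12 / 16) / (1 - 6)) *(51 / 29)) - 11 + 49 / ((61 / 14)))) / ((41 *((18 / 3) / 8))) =7810329 / 14868445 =0.53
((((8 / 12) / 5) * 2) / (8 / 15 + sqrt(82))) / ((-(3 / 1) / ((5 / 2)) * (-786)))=-20 / 10838547 + 25 * sqrt(82) / 7225698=0.00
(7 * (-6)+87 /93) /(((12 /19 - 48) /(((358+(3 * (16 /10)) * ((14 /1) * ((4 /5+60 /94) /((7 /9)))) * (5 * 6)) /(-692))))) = -11612493131 /2268549000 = -5.12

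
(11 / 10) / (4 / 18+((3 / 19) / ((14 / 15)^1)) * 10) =13167 / 22910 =0.57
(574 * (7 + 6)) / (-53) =-7462 / 53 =-140.79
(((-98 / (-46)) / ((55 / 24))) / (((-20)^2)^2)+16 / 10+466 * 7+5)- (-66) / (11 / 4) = 83302780147 / 25300000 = 3292.60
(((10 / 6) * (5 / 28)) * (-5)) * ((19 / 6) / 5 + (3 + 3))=-4975 / 504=-9.87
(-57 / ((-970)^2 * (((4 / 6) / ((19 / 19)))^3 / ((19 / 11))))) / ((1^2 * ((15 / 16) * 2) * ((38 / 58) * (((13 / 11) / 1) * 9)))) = -1653 / 61158500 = -0.00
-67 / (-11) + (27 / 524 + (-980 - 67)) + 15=-5913043 / 5764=-1025.86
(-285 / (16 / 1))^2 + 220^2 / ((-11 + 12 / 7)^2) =38012209 / 43264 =878.61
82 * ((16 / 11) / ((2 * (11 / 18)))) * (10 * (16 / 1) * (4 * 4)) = 30228480 / 121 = 249822.15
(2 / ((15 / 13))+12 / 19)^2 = 454276 / 81225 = 5.59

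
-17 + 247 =230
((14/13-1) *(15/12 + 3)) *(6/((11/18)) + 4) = 646/143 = 4.52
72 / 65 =1.11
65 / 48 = 1.35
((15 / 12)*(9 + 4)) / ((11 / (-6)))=-195 / 22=-8.86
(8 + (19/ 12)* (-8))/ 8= -7/ 12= -0.58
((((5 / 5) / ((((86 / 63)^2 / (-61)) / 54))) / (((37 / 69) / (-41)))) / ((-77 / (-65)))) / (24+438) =8177182065 / 33111892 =246.96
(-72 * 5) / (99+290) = -360 / 389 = -0.93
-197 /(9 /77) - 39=-15520 /9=-1724.44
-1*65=-65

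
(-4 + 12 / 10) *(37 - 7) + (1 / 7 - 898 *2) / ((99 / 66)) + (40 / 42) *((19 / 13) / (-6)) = -149932 / 117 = -1281.47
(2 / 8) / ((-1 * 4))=-1 / 16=-0.06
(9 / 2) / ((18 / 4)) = 1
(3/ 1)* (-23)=-69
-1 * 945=-945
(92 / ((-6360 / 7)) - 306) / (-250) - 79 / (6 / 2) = -3326933 / 132500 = -25.11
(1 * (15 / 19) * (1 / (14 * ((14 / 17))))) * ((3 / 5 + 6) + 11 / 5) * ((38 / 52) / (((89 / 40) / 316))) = 62.54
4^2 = 16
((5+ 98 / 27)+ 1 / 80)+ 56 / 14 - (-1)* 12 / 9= 30187 / 2160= 13.98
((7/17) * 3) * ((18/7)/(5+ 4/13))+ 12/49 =16158/19159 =0.84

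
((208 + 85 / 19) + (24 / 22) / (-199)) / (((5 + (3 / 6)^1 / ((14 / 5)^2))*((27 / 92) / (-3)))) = -63737818592 / 148604643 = -428.91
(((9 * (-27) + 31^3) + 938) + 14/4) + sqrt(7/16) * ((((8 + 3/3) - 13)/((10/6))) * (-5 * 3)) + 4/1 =9 * sqrt(7) + 60987/2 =30517.31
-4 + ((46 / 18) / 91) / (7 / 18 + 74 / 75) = -224166 / 56329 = -3.98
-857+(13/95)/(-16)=-857.01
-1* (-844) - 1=843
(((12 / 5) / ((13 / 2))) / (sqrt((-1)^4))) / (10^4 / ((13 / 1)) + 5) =8 / 16775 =0.00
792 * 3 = 2376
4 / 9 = 0.44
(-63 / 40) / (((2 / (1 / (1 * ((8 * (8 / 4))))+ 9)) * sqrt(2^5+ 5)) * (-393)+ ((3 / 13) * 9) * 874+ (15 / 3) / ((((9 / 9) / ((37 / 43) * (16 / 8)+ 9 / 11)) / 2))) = -576142801379145 / 617994513799939072 - 27148140230211 * sqrt(37) / 617994513799939072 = -0.00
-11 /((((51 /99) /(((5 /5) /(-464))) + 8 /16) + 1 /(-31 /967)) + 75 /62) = 11253 /274690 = 0.04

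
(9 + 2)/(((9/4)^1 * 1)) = 44/9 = 4.89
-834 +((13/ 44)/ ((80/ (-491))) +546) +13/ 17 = -17296671/ 59840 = -289.05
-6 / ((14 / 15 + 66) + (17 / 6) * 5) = -60 / 811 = -0.07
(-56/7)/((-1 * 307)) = 8/307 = 0.03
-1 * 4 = -4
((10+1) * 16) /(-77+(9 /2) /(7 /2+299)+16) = -6655 /2306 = -2.89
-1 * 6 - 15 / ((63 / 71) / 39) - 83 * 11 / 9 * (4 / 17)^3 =-206327593 / 309519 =-666.61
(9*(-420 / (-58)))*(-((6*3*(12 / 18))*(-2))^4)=-627056640 / 29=-21622642.76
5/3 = 1.67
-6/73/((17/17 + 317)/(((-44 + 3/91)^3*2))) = 128096024002/2915566199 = 43.94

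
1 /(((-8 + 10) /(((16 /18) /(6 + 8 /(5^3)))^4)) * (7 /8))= 250000000000 /947599706733687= 0.00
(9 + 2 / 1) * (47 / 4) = 517 / 4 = 129.25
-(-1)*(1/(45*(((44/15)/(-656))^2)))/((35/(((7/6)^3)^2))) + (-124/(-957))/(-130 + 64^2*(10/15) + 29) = 6463654508251/80722172916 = 80.07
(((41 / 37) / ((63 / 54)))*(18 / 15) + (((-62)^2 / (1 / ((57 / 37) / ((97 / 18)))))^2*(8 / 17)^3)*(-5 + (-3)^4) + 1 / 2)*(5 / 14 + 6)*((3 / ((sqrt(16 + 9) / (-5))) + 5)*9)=33937173080405865945603 / 31009142787770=1094424741.52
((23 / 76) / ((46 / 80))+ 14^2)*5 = 18670 / 19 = 982.63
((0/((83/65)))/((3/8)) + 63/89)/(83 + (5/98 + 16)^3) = 59295096/353351222317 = 0.00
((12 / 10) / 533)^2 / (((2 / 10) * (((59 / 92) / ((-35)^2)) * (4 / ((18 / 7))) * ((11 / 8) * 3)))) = 1391040 / 184373761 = 0.01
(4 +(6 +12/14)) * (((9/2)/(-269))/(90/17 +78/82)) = -79458/2732233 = -0.03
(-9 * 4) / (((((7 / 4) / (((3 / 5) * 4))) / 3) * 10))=-2592 / 175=-14.81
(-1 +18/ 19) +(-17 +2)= -286/ 19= -15.05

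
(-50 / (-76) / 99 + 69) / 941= 259603 / 3540042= 0.07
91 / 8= 11.38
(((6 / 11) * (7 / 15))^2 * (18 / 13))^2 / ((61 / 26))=24893568 / 7256445625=0.00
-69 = -69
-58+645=587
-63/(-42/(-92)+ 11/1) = -2898/527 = -5.50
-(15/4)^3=-3375/64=-52.73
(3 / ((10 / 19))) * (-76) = -2166 / 5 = -433.20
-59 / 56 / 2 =-59 / 112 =-0.53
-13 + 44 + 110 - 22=119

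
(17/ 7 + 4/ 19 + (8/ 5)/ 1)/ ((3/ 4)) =11276/ 1995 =5.65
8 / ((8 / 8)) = 8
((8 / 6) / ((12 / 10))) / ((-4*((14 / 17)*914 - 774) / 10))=425 / 3258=0.13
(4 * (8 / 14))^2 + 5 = 501 / 49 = 10.22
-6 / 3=-2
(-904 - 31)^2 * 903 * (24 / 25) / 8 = 94731021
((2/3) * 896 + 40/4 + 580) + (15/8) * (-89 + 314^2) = 4461311/24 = 185887.96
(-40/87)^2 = 1600/7569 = 0.21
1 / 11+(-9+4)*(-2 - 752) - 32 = 41119 / 11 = 3738.09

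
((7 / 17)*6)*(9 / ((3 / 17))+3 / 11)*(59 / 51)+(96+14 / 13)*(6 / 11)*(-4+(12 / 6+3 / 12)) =2226693 / 41327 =53.88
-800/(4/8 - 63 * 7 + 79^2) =-1600/11601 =-0.14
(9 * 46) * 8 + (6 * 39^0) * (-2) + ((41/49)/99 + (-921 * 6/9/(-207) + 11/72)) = 982772893/297528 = 3303.13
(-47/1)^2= 2209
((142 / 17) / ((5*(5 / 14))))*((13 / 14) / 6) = 923 / 1275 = 0.72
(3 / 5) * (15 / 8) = 9 / 8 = 1.12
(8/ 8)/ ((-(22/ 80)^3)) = -64000/ 1331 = -48.08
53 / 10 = 5.30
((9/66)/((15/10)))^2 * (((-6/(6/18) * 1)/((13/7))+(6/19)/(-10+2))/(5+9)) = -0.01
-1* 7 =-7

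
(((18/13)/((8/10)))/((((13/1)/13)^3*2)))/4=45/208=0.22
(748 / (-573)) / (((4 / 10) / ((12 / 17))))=-440 / 191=-2.30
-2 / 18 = -1 / 9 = -0.11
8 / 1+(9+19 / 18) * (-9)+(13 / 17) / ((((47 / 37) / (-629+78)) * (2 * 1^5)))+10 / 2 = -194438 / 799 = -243.35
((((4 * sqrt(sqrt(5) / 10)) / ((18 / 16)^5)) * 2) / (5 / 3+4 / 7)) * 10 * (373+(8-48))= 67895296 * sqrt(2) * 5^(3 / 4) / 102789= 3123.46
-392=-392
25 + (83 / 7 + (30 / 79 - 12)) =13956 / 553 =25.24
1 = 1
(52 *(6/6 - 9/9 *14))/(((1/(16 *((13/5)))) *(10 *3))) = -70304/75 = -937.39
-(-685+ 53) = 632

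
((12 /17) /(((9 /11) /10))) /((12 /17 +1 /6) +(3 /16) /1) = 1408 /173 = 8.14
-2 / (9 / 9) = -2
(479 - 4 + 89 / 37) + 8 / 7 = 123944 / 259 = 478.55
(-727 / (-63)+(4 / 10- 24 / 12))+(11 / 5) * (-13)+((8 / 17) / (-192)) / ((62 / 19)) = -49565291 / 2656080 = -18.66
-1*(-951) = 951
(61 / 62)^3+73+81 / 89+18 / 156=20674814397 / 275745496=74.98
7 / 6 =1.17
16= 16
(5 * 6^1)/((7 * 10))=0.43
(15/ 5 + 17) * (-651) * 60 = -781200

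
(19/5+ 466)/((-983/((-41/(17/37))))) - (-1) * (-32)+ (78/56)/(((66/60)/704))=527610911/584885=902.08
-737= -737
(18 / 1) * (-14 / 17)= -252 / 17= -14.82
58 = 58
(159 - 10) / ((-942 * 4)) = -149 / 3768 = -0.04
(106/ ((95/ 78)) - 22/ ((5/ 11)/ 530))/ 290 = -1214336/ 13775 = -88.16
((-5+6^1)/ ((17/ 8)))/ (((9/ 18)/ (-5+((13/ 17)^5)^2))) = -159073776166336/ 34271896307633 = -4.64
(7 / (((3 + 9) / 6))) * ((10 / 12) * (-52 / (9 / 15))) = -2275 / 9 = -252.78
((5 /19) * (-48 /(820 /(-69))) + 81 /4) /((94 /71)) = 100323 /6232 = 16.10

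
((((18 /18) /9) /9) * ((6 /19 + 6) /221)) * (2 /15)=16 /340119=0.00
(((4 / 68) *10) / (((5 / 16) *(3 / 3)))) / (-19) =-32 / 323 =-0.10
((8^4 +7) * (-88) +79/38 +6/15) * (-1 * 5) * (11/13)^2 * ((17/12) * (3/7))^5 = 906611937611941/8501921792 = 106636.12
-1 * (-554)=554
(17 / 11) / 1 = 1.55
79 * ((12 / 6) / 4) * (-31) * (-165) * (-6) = -1212255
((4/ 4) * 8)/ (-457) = -8/ 457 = -0.02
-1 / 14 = -0.07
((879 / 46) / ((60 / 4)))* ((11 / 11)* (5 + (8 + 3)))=2344 / 115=20.38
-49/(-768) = 49/768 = 0.06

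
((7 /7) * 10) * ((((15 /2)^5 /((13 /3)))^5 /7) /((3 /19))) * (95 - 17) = 5829232200679676234722137451171875 /1677109231616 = 3475761799404589268693.20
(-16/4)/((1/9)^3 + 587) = -729/106981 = -0.01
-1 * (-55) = 55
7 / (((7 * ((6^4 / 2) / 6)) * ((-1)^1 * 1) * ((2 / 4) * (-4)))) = 1 / 216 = 0.00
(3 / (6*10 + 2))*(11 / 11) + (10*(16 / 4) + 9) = 3041 / 62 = 49.05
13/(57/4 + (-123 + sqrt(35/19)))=-85956/718943 - 208 * sqrt(665)/3594715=-0.12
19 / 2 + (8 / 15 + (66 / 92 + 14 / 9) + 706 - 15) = 727922 / 1035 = 703.31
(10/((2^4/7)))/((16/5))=175/128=1.37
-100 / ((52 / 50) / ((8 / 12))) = -64.10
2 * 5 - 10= 0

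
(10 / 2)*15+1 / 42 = 75.02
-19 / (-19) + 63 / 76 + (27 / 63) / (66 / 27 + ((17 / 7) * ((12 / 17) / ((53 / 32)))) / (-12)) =601621 / 299212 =2.01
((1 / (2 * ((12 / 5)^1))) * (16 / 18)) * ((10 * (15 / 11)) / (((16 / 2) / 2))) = 125 / 198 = 0.63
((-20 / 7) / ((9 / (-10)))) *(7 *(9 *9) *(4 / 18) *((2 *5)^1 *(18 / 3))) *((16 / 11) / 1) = 384000 / 11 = 34909.09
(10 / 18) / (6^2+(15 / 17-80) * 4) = -85 / 42912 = -0.00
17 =17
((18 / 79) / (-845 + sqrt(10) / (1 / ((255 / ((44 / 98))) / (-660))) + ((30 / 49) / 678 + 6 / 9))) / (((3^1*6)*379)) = -109150504154083392 / 2759313251216414034165167 + 111245363518212*sqrt(10) / 2759313251216414034165167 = -0.00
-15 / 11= -1.36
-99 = -99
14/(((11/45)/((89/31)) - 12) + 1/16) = -897120/759499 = -1.18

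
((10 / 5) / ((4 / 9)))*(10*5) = 225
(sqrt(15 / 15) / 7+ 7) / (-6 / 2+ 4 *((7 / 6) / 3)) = -450 / 91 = -4.95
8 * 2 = 16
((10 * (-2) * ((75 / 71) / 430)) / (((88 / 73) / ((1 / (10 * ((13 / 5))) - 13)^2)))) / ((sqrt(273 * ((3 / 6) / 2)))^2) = -207263425 / 2065891828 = -0.10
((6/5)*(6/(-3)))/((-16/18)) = 27/10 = 2.70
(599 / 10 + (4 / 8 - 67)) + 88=81.40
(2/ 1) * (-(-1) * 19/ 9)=38/ 9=4.22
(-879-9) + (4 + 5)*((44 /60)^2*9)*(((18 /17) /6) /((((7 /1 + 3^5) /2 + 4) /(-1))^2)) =-697812237 /785825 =-888.00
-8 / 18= -4 / 9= -0.44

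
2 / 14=1 / 7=0.14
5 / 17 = 0.29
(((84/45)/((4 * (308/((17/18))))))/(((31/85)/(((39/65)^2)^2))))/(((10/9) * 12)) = 2601/68200000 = 0.00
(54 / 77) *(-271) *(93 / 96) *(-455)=14743755 / 176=83771.34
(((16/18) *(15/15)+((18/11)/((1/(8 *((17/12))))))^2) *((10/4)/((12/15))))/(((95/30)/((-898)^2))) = 274407694.33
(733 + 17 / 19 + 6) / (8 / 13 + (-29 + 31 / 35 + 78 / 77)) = -27.94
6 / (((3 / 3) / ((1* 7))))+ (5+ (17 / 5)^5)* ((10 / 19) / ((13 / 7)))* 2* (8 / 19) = 444739218 / 2933125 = 151.63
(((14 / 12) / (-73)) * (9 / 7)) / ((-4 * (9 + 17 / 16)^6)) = 6291456 / 1271388024262153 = 0.00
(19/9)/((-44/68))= -323/99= -3.26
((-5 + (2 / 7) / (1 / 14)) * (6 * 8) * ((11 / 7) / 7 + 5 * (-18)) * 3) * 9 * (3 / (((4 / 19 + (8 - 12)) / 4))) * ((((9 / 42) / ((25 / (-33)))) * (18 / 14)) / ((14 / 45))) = 36192746106 / 84035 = 430686.57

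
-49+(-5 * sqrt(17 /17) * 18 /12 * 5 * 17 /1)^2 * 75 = 121921679 /4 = 30480419.75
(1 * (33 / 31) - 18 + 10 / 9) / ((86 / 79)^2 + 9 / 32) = -881728480 / 81702639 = -10.79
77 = 77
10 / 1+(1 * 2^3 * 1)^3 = 522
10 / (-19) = -10 / 19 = -0.53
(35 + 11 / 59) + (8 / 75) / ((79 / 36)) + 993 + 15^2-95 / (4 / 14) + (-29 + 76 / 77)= 16019763481 / 17944850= 892.72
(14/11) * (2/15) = 28/165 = 0.17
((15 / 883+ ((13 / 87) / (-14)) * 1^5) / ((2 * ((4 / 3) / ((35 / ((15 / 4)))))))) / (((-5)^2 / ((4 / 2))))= 6791 / 3841050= 0.00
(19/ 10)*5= 19/ 2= 9.50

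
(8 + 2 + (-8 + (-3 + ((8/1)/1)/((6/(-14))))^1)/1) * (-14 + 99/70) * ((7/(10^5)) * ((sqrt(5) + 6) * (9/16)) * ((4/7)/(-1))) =-467811/14000000-155937 * sqrt(5)/28000000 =-0.05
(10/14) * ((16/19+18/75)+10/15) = 356/285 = 1.25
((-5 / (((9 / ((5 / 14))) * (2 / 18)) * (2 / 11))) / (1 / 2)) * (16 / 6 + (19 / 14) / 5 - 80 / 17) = 347105 / 9996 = 34.72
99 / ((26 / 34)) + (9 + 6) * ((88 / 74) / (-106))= 3296073 / 25493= 129.29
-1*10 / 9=-10 / 9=-1.11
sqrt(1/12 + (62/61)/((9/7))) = sqrt(117059)/366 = 0.93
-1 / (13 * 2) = -0.04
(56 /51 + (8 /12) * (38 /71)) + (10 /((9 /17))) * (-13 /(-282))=3562099 /1531683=2.33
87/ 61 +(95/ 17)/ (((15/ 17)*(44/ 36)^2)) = 41820/ 7381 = 5.67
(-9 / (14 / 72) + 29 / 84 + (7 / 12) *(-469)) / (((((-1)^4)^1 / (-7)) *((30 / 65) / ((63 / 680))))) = 61061 / 136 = 448.98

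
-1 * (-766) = 766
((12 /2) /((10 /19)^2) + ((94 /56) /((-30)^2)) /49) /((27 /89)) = 476075507 /6667920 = 71.40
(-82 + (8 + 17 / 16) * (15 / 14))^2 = 262213249 / 50176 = 5225.87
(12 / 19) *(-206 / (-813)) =824 / 5149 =0.16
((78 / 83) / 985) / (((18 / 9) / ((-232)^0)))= 39 / 81755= 0.00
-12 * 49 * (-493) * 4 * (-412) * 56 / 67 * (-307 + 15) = 7811821860864 / 67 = 116594356132.30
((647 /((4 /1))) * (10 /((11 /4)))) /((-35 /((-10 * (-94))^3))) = -1074775696000 /77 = -13958125922.08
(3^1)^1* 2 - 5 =1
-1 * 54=-54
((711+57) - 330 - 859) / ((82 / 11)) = -4631 / 82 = -56.48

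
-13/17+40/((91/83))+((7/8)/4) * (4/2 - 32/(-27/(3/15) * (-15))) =1812082261/50122800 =36.15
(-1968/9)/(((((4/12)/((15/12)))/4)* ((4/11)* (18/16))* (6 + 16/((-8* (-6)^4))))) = -1336.64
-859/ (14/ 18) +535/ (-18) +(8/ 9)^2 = -1133.36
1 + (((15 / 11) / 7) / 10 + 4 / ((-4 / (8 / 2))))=-459 / 154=-2.98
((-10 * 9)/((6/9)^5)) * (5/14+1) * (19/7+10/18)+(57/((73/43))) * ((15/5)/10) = -864998199/286160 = -3022.78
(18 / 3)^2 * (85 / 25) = 612 / 5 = 122.40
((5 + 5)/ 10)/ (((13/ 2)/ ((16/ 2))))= 16/ 13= 1.23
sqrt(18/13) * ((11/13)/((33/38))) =1.15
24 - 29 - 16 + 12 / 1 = -9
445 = 445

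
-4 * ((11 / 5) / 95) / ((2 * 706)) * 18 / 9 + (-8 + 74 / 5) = 1140168 / 167675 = 6.80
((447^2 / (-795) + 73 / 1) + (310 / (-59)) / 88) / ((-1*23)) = 122722843 / 15822620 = 7.76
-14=-14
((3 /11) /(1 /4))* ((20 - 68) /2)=-288 /11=-26.18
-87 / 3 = -29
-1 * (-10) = 10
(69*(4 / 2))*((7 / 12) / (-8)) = -161 / 16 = -10.06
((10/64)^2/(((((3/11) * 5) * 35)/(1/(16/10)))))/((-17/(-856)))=5885/365568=0.02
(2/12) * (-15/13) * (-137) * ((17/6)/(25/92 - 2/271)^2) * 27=1809646461620/62748517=28839.67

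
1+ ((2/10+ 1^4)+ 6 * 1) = 41/5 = 8.20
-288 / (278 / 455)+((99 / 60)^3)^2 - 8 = -4084933952309 / 8896000000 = -459.19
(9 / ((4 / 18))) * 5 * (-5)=-2025 / 2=-1012.50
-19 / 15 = -1.27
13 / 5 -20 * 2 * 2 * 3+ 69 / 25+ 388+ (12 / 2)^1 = 3984 / 25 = 159.36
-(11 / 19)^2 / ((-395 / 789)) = 95469 / 142595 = 0.67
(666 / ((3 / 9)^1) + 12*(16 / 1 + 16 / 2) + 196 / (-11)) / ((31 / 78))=1946100 / 341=5707.04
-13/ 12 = -1.08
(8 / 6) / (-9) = -4 / 27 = -0.15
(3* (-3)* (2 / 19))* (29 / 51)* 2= -348 / 323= -1.08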